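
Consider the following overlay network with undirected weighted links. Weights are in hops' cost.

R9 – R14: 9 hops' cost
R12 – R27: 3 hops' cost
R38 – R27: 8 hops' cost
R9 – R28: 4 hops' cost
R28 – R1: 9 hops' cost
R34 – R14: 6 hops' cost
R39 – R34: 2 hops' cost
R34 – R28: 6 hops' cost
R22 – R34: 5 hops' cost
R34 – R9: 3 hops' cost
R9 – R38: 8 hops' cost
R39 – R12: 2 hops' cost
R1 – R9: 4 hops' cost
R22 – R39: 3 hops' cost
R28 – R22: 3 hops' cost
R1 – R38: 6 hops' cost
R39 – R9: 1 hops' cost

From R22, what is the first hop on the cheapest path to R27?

R39

Enumerating some paths:
R22 → R39 → R12 → R27: 3+2+3 = 8
R22 → R34 → R39 → R12 → R27: 5+2+2+3 = 12
The minimum is 8 hops' cost via R22 → R39 → R12 → R27.
So from R22 the first move is to R39.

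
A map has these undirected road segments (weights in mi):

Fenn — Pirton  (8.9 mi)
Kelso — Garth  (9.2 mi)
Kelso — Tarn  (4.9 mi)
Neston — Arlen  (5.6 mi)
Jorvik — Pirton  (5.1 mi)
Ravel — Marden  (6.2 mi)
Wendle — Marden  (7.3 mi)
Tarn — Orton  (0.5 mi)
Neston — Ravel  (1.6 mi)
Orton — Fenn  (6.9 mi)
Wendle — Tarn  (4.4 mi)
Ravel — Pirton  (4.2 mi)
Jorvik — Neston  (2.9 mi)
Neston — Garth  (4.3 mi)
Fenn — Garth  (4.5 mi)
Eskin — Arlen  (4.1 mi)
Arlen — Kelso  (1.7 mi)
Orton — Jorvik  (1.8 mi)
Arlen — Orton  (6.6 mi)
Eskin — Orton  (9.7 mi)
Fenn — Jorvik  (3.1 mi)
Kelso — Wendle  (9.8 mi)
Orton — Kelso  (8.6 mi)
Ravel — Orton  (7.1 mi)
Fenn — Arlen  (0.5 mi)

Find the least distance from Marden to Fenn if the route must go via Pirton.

Best Marden to Pirton: Marden–Ravel–Pirton costing 10.4
Best Pirton to Fenn: Pirton–Jorvik–Fenn costing 8.2
Total via Pirton: 10.4 + 8.2 = 18.6 mi.

18.6 mi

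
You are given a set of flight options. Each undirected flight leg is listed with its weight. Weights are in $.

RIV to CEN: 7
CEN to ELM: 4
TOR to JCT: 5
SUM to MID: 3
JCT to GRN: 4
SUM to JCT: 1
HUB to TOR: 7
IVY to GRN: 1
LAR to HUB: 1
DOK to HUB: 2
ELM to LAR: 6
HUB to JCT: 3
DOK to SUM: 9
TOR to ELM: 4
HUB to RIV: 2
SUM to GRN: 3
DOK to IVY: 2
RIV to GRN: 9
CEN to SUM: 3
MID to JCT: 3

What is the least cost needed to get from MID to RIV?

Compare a few routes:
MID - SUM - JCT - HUB - RIV: 3+1+3+2 = 9
MID - SUM - CEN - RIV: 3+3+7 = 13
MID - JCT - HUB - RIV: 3+3+2 = 8
MID - SUM - GRN - IVY - DOK - HUB - RIV: 3+3+1+2+2+2 = 13
The minimum is $8 via MID - JCT - HUB - RIV.

$8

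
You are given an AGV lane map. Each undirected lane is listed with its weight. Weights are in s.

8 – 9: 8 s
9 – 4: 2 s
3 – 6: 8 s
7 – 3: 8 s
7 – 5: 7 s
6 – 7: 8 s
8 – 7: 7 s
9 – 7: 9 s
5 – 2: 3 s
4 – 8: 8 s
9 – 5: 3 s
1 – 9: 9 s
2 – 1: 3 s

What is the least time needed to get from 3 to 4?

19 s

Shortest distances from 3:
3: 0
6: 8  (via 3)
7: 8  (via 3)
5: 15  (via 7)
8: 15  (via 7)
9: 17  (via 7)
2: 18  (via 5)
4: 19  (via 9)
Shortest route: 3 → 7 → 9 → 4 = 19 s.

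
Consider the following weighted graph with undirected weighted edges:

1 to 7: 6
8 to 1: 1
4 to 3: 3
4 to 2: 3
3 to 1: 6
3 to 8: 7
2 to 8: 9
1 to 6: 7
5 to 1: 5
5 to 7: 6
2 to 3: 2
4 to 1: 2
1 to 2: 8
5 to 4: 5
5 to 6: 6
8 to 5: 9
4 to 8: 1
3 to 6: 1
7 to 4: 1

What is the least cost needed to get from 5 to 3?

7

Candidate routes:
5 → 4 → 3: 5+3 = 8
5 → 6 → 3: 6+1 = 7
Cheapest is 5 → 6 → 3 at 7.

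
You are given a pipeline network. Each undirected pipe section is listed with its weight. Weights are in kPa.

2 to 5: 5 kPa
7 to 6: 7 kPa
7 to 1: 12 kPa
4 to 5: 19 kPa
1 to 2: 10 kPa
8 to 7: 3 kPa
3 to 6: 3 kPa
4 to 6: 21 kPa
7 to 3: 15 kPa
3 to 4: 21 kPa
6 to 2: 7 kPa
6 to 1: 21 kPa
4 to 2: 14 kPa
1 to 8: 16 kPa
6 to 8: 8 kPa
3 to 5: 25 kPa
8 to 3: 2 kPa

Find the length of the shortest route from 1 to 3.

17 kPa

Shortest distances from 1:
1: 0
2: 10  (via 1)
7: 12  (via 1)
5: 15  (via 2)
8: 15  (via 7)
3: 17  (via 8)
Shortest route: 1 → 7 → 8 → 3 = 17 kPa.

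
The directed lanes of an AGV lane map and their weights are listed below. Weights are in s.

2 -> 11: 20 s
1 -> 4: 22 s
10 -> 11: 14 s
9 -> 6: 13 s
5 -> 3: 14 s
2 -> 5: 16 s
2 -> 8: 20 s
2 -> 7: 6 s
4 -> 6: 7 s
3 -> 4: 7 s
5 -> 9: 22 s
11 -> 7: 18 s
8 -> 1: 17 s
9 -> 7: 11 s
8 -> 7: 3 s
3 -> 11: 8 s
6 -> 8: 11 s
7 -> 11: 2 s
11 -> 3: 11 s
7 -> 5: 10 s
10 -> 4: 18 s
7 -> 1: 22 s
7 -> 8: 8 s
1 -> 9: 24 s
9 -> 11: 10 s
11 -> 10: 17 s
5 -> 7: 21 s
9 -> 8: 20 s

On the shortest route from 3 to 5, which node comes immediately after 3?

11

Enumerating some paths:
3–11–7–5: 8+18+10 = 36
3–4–6–8–7–5: 7+7+11+3+10 = 38
3–11–10–4–6–8–7–5: 8+17+18+7+11+3+10 = 74
3–4–6–8–1–9–7–5: 7+7+11+17+24+11+10 = 87
Cheapest is 3–11–7–5 at 36 s.
So from 3 the first move is to 11.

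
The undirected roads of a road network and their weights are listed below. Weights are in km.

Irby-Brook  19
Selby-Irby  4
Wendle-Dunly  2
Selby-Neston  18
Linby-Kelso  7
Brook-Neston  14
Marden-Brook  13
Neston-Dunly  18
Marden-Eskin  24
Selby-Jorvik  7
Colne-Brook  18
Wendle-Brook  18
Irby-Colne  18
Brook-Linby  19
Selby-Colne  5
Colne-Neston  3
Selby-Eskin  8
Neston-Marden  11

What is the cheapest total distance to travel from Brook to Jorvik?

Shortest distances from Brook:
Brook: 0
Marden: 13  (via Brook)
Neston: 14  (via Brook)
Colne: 17  (via Neston)
Wendle: 18  (via Brook)
Irby: 19  (via Brook)
Linby: 19  (via Brook)
Dunly: 20  (via Wendle)
Selby: 22  (via Colne)
Kelso: 26  (via Linby)
Jorvik: 29  (via Selby)
Shortest route: Brook → Neston → Colne → Selby → Jorvik = 29 km.

29 km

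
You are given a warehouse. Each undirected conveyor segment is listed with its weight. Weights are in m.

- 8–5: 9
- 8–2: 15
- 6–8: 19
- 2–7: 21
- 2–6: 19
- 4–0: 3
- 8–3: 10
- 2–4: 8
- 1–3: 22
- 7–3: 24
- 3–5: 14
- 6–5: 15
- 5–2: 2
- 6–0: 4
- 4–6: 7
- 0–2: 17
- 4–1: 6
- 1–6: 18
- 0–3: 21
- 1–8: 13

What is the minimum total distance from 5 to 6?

Candidate routes:
5–2–4–0–6: 2+8+3+4 = 17
5–6: 15 = 15
Cheapest is 5–6 at 15 m.

15 m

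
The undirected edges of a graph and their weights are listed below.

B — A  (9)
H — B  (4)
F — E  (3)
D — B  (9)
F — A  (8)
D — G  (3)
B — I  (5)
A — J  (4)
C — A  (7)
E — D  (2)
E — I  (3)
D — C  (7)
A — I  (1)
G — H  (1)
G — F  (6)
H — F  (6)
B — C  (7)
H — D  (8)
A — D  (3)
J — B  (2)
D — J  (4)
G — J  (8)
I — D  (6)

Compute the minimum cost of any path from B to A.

6

Enumerating some paths:
B–A: 9 = 9
B–J–D–A: 2+4+3 = 9
B–J–A: 2+4 = 6
The minimum is 6 via B–J–A.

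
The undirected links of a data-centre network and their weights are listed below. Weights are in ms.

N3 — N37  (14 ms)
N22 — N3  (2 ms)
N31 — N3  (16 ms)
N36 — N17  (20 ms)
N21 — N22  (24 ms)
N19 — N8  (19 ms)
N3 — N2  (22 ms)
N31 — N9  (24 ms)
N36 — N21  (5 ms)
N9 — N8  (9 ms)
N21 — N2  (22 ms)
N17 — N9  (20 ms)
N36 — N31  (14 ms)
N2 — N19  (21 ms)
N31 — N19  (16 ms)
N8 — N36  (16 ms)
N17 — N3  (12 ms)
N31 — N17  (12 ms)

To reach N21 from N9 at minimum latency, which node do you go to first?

N8

Enumerating some paths:
N9 - N31 - N36 - N21: 24+14+5 = 43
N9 - N8 - N36 - N21: 9+16+5 = 30
Cheapest is N9 - N8 - N36 - N21 at 30 ms.
So from N9 the first move is to N8.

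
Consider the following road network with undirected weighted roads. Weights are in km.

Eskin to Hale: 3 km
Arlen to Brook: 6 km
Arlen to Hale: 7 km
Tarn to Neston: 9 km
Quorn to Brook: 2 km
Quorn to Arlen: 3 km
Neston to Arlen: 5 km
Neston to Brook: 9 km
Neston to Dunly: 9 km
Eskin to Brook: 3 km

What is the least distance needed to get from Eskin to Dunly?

Enumerating some paths:
Eskin → Brook → Quorn → Arlen → Neston → Dunly: 3+2+3+5+9 = 22
Eskin → Brook → Arlen → Neston → Dunly: 3+6+5+9 = 23
Eskin → Brook → Neston → Dunly: 3+9+9 = 21
Cheapest is Eskin → Brook → Neston → Dunly at 21 km.

21 km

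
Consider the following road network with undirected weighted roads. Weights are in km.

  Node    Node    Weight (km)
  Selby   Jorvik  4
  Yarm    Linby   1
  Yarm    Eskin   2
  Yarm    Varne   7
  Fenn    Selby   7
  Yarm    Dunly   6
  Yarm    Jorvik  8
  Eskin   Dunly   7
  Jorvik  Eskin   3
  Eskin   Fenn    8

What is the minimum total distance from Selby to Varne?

Running Dijkstra from Selby:
Selby: 0
Jorvik: 4  (via Selby)
Fenn: 7  (via Selby)
Eskin: 7  (via Jorvik)
Yarm: 9  (via Eskin)
Linby: 10  (via Yarm)
Dunly: 14  (via Eskin)
Varne: 16  (via Yarm)
Shortest route: Selby → Jorvik → Eskin → Yarm → Varne = 16 km.

16 km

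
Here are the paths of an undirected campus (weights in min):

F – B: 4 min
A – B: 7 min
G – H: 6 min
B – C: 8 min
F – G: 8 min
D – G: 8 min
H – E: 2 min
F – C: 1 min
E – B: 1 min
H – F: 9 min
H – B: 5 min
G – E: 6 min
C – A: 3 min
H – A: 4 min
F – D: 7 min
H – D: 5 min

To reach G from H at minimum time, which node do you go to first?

Enumerating some paths:
H–B–E–G: 5+1+6 = 12
H–G: 6 = 6
H–D–G: 5+8 = 13
H–E–G: 2+6 = 8
Cheapest is H–G at 6 min.
So from H the first move is to G.

G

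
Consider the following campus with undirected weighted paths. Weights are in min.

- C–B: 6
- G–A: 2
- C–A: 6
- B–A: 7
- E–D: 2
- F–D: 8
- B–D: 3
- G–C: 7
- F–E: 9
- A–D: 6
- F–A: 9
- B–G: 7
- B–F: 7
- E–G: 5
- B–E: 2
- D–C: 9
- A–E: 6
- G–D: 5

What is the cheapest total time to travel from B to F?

Compare a few routes:
B → F: 7 = 7
B → D → F: 3+8 = 11
The minimum is 7 min via B → F.

7 min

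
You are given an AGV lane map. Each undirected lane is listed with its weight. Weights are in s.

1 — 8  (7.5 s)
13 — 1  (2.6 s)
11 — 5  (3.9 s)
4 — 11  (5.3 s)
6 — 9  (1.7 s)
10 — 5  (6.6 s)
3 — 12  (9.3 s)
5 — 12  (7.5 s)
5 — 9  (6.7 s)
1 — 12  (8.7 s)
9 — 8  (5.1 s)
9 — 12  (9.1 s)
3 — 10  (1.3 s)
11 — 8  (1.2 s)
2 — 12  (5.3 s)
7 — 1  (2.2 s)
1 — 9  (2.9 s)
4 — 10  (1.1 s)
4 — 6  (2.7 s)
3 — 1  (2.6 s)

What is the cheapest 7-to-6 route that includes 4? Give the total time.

Best 7 to 4: 7–1–3–10–4 costing 7.2
Shortest 4→6: 4–6 = 2.7
Total via 4: 7.2 + 2.7 = 9.9 s.

9.9 s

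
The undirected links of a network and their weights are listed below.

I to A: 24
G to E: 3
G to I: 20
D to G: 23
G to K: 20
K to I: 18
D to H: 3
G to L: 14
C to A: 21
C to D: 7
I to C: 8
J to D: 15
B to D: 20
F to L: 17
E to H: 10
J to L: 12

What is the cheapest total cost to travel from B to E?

33

Shortest distances from B:
B: 0
D: 20  (via B)
H: 23  (via D)
C: 27  (via D)
E: 33  (via H)
Shortest route: B–D–H–E = 33.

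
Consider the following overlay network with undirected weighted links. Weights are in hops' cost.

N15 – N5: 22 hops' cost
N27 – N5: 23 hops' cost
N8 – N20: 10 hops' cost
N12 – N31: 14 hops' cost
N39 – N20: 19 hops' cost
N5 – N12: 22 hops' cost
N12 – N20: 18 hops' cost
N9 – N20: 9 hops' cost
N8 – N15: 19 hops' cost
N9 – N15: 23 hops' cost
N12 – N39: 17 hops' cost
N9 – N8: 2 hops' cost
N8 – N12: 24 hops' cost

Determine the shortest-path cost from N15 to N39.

Running Dijkstra from N15:
N15: 0
N8: 19  (via N15)
N9: 21  (via N8)
N5: 22  (via N15)
N20: 29  (via N8)
N12: 43  (via N8)
N27: 45  (via N5)
N39: 48  (via N20)
Shortest route: N15–N8–N20–N39 = 48 hops' cost.

48 hops' cost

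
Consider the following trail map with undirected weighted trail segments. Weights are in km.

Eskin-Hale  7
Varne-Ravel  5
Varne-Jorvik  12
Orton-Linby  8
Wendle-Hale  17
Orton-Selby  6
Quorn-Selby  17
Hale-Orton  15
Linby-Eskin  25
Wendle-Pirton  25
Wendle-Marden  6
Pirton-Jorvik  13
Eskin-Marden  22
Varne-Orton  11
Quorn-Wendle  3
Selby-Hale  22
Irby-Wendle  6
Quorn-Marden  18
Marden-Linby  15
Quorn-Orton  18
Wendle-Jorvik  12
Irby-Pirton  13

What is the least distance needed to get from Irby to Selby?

Compare a few routes:
Irby - Wendle - Quorn - Orton - Selby: 6+3+18+6 = 33
Irby - Wendle - Quorn - Selby: 6+3+17 = 26
Cheapest is Irby - Wendle - Quorn - Selby at 26 km.

26 km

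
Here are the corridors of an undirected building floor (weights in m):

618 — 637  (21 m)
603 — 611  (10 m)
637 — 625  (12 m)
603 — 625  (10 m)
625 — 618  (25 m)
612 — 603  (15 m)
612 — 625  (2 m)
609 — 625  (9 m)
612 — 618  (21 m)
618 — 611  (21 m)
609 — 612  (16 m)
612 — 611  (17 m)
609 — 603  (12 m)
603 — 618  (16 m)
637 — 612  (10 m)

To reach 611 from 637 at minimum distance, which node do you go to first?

Enumerating some paths:
637 - 612 - 611: 10+17 = 27
637 - 625 - 612 - 611: 12+2+17 = 31
The minimum is 27 m via 637 - 612 - 611.
So from 637 the first move is to 612.

612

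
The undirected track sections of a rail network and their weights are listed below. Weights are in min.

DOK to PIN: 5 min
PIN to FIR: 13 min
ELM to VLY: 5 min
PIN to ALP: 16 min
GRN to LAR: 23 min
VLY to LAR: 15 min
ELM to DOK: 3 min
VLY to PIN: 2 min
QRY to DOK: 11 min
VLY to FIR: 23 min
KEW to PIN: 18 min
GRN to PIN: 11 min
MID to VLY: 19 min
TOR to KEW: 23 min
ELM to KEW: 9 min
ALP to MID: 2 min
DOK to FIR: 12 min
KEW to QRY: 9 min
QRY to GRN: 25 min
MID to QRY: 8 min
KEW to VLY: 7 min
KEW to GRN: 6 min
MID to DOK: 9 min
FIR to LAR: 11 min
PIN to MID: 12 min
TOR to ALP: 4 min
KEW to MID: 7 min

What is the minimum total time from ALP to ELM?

Running Dijkstra from ALP:
ALP: 0
MID: 2  (via ALP)
TOR: 4  (via ALP)
KEW: 9  (via MID)
QRY: 10  (via MID)
DOK: 11  (via MID)
ELM: 14  (via DOK)
Shortest route: ALP–MID–DOK–ELM = 14 min.

14 min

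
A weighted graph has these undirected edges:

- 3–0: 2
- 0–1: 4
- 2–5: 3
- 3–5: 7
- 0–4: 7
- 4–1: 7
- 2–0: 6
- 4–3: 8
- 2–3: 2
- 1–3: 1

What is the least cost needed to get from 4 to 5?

13

Shortest distances from 4:
4: 0
0: 7  (via 4)
1: 7  (via 4)
3: 8  (via 4)
2: 10  (via 3)
5: 13  (via 2)
Shortest route: 4 → 3 → 2 → 5 = 13.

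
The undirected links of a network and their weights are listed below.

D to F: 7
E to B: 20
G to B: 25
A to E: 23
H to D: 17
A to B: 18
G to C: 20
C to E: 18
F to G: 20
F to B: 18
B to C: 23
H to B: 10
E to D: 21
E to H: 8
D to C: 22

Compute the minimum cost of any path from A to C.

41

Settle nodes by increasing distance from A:
A: 0
B: 18  (via A)
E: 23  (via A)
H: 28  (via B)
F: 36  (via B)
C: 41  (via B)
Shortest route: A–B–C = 41.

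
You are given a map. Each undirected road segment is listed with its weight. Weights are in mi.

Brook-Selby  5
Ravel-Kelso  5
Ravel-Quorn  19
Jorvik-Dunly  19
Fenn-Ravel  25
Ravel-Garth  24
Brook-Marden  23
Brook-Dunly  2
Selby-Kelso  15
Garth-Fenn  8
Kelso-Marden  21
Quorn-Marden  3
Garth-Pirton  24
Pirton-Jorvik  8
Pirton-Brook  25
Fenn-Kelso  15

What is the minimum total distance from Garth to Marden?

Compare a few routes:
Garth–Ravel–Quorn–Marden: 24+19+3 = 46
Garth–Fenn–Kelso–Ravel–Quorn–Marden: 8+15+5+19+3 = 50
Garth–Fenn–Kelso–Marden: 8+15+21 = 44
Garth–Ravel–Kelso–Marden: 24+5+21 = 50
Cheapest is Garth–Fenn–Kelso–Marden at 44 mi.

44 mi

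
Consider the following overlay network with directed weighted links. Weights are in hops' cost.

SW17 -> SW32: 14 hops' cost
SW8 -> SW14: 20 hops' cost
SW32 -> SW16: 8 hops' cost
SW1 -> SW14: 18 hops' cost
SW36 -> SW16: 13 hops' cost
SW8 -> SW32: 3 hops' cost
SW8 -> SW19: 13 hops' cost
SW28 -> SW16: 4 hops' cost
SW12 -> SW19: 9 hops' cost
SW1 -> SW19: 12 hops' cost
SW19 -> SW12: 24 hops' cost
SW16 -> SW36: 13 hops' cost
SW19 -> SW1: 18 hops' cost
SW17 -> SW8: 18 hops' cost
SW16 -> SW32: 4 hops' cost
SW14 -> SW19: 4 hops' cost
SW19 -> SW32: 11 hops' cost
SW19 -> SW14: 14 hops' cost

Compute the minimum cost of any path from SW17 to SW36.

35 hops' cost

Candidate routes:
SW17–SW8–SW32–SW16–SW36: 18+3+8+13 = 42
SW17–SW32–SW16–SW36: 14+8+13 = 35
Cheapest is SW17–SW32–SW16–SW36 at 35 hops' cost.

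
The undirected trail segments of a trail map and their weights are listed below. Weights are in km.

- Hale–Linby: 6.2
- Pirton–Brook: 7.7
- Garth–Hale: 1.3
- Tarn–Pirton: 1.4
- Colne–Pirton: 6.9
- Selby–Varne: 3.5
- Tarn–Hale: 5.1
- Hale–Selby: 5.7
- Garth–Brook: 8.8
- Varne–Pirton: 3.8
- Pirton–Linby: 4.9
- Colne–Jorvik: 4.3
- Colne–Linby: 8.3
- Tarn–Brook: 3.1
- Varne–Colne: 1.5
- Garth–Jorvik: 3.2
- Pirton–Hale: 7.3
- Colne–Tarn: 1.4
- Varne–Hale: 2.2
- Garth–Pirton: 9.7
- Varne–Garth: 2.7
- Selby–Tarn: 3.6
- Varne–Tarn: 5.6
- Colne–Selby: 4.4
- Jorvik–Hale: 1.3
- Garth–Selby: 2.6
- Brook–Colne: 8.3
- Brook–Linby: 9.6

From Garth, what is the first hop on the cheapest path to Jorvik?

Compare a few routes:
Garth → Hale → Jorvik: 1.3+1.3 = 2.6
Garth → Jorvik: 3.2 = 3.2
The minimum is 2.6 km via Garth → Hale → Jorvik.
So from Garth the first move is to Hale.

Hale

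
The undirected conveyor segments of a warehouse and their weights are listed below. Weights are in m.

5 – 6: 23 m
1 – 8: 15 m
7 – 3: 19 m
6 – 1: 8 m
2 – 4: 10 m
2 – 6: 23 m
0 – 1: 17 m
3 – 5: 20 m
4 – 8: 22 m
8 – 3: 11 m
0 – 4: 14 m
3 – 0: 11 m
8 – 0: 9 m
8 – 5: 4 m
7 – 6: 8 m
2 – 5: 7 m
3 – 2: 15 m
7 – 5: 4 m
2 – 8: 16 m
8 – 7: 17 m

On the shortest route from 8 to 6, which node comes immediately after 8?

Candidate routes:
8 → 7 → 6: 17+8 = 25
8 → 5 → 7 → 6: 4+4+8 = 16
8 → 5 → 6: 4+23 = 27
8 → 1 → 6: 15+8 = 23
The minimum is 16 m via 8 → 5 → 7 → 6.
So from 8 the first move is to 5.

5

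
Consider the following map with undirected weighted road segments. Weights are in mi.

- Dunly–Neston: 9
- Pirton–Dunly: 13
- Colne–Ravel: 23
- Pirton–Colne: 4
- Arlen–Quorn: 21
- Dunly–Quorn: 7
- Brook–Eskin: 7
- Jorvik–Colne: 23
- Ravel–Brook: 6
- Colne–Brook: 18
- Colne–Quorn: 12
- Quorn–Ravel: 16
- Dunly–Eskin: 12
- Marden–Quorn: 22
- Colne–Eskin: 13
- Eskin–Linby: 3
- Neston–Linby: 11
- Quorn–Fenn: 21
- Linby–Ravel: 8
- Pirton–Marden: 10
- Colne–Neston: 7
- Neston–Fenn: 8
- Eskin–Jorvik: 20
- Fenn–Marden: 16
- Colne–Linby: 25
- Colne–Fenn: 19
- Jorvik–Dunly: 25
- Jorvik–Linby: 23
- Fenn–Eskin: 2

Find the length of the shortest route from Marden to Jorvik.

37 mi

Compare a few routes:
Marden → Pirton → Colne → Eskin → Jorvik: 10+4+13+20 = 47
Marden → Fenn → Eskin → Linby → Jorvik: 16+2+3+23 = 44
Marden → Pirton → Colne → Jorvik: 10+4+23 = 37
Marden → Fenn → Eskin → Jorvik: 16+2+20 = 38
The minimum is 37 mi via Marden → Pirton → Colne → Jorvik.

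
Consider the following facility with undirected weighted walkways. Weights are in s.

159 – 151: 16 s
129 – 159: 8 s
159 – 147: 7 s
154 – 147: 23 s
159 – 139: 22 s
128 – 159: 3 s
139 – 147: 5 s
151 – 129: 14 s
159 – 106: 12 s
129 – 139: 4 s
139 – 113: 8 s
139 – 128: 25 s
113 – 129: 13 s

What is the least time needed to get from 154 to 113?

Shortest distances from 154:
154: 0
147: 23  (via 154)
139: 28  (via 147)
159: 30  (via 147)
129: 32  (via 139)
128: 33  (via 159)
113: 36  (via 139)
Shortest route: 154–147–139–113 = 36 s.

36 s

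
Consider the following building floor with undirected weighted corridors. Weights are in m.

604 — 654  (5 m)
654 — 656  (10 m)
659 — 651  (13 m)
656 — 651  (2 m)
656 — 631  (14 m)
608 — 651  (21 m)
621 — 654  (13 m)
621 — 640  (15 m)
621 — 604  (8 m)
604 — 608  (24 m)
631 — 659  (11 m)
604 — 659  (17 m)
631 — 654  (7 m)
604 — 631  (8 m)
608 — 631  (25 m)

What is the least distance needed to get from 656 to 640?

Enumerating some paths:
656 - 631 - 604 - 621 - 640: 14+8+8+15 = 45
656 - 654 - 621 - 640: 10+13+15 = 38
Cheapest is 656 - 654 - 621 - 640 at 38 m.

38 m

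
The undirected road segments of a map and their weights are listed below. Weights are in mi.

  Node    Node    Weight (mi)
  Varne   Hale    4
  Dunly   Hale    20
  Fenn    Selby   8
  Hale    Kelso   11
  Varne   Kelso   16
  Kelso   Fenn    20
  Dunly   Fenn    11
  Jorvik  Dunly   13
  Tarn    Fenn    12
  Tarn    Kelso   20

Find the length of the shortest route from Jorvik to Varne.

Enumerating some paths:
Jorvik - Dunly - Hale - Varne: 13+20+4 = 37
Jorvik - Dunly - Fenn - Kelso - Hale - Varne: 13+11+20+11+4 = 59
The minimum is 37 mi via Jorvik - Dunly - Hale - Varne.

37 mi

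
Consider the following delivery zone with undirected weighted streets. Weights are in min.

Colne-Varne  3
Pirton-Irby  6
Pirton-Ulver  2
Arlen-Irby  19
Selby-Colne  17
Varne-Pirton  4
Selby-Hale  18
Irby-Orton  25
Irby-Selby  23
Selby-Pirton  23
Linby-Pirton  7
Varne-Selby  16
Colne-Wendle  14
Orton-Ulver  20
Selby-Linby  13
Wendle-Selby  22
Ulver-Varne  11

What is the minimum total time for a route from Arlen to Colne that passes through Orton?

73 min

Best Arlen to Orton: Arlen–Irby–Orton costing 44
Shortest Orton→Colne: Orton–Ulver–Pirton–Varne–Colne = 29
Total via Orton: 44 + 29 = 73 min.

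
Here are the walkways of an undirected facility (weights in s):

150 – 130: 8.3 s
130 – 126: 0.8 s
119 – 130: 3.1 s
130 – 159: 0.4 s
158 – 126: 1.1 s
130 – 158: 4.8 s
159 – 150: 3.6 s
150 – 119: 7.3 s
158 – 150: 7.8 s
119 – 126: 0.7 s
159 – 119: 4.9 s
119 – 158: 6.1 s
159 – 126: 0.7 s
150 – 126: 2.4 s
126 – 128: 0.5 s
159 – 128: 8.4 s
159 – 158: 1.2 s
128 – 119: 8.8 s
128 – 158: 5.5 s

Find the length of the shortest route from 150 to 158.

Shortest distances from 150:
150: 0
126: 2.4  (via 150)
128: 2.9  (via 126)
159: 3.1  (via 126)
119: 3.1  (via 126)
130: 3.2  (via 126)
158: 3.5  (via 126)
Shortest route: 150–126–158 = 3.5 s.

3.5 s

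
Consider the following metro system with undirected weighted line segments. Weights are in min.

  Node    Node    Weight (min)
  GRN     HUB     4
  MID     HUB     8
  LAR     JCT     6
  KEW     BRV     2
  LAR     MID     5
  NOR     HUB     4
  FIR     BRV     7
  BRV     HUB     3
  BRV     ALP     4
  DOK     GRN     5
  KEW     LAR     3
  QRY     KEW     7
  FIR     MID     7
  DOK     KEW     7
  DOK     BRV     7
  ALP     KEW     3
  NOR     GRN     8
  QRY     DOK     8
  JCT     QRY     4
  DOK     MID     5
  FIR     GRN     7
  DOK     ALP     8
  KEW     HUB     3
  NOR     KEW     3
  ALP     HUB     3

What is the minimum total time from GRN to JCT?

Enumerating some paths:
GRN → HUB → KEW → QRY → JCT: 4+3+7+4 = 18
GRN → HUB → BRV → KEW → LAR → JCT: 4+3+2+3+6 = 18
GRN → HUB → KEW → LAR → JCT: 4+3+3+6 = 16
GRN → DOK → QRY → JCT: 5+8+4 = 17
The minimum is 16 min via GRN → HUB → KEW → LAR → JCT.

16 min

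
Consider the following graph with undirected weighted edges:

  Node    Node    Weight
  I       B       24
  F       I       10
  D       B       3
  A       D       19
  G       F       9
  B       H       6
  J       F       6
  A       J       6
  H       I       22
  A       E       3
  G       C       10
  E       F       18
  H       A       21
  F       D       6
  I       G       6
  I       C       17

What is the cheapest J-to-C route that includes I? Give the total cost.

Shortest J→I: J → F → I = 16
Shortest I→C: I → G → C = 16
Total via I: 16 + 16 = 32.

32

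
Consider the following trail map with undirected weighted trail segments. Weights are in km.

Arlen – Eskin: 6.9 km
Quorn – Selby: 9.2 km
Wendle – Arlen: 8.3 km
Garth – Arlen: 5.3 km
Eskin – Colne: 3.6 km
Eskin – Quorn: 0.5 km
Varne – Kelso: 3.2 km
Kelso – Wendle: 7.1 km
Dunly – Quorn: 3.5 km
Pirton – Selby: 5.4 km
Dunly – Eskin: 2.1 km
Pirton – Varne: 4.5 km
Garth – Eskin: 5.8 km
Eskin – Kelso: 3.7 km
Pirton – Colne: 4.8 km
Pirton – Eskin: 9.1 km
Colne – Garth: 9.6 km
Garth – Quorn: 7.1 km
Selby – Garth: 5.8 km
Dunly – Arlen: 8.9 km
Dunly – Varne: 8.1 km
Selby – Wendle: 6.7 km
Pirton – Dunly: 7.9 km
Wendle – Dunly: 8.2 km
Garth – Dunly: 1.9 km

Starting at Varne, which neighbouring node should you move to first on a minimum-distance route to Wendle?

Kelso

Enumerating some paths:
Varne–Kelso–Eskin–Dunly–Wendle: 3.2+3.7+2.1+8.2 = 17.2
Varne–Kelso–Wendle: 3.2+7.1 = 10.3
Varne–Dunly–Wendle: 8.1+8.2 = 16.3
Varne–Pirton–Selby–Wendle: 4.5+5.4+6.7 = 16.6
The minimum is 10.3 km via Varne–Kelso–Wendle.
So from Varne the first move is to Kelso.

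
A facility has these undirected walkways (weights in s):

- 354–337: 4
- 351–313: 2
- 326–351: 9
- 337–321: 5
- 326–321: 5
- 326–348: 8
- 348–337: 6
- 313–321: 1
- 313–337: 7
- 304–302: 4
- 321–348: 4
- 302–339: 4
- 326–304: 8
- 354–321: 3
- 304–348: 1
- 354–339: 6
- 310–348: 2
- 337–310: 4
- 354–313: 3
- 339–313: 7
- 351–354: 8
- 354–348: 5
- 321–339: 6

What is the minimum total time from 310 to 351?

Candidate routes:
310 → 348 → 321 → 313 → 351: 2+4+1+2 = 9
310 → 337 → 321 → 313 → 351: 4+5+1+2 = 12
Cheapest is 310 → 348 → 321 → 313 → 351 at 9 s.

9 s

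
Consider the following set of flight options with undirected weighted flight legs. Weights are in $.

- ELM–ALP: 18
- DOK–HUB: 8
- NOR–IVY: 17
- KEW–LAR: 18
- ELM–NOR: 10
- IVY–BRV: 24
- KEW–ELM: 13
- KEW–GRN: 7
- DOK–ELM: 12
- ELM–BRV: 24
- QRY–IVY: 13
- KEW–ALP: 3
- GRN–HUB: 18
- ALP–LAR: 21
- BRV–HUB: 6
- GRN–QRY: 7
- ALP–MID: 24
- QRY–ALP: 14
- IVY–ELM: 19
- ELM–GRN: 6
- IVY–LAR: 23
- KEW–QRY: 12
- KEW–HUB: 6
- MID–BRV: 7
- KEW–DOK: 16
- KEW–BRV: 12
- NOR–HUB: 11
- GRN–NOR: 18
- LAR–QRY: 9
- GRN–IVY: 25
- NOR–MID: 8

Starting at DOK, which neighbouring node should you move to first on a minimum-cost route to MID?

Compare a few routes:
DOK - ELM - NOR - MID: 12+10+8 = 30
DOK - HUB - BRV - MID: 8+6+7 = 21
DOK - HUB - NOR - MID: 8+11+8 = 27
The minimum is $21 via DOK - HUB - BRV - MID.
So from DOK the first move is to HUB.

HUB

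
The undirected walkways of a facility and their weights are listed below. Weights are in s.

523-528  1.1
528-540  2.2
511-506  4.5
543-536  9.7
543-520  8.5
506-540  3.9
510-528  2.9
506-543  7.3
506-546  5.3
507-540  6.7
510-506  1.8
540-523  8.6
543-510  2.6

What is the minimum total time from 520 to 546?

18.2 s

Settle nodes by increasing distance from 520:
520: 0
543: 8.5  (via 520)
510: 11.1  (via 543)
506: 12.9  (via 510)
528: 14  (via 510)
523: 15.1  (via 528)
540: 16.2  (via 528)
511: 17.4  (via 506)
546: 18.2  (via 506)
Shortest route: 520–543–510–506–546 = 18.2 s.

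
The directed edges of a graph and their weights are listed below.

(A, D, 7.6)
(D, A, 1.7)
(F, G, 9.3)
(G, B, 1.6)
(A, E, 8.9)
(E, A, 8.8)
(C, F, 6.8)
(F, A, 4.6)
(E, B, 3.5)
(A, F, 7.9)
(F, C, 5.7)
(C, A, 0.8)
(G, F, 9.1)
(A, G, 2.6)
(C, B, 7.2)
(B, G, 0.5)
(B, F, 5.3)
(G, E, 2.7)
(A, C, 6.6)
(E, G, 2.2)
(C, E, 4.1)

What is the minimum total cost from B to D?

17.5

Settle nodes by increasing distance from B:
B: 0
G: 0.5  (via B)
E: 3.2  (via G)
F: 5.3  (via B)
A: 9.9  (via F)
C: 11  (via F)
D: 17.5  (via A)
Shortest route: B–F–A–D = 17.5.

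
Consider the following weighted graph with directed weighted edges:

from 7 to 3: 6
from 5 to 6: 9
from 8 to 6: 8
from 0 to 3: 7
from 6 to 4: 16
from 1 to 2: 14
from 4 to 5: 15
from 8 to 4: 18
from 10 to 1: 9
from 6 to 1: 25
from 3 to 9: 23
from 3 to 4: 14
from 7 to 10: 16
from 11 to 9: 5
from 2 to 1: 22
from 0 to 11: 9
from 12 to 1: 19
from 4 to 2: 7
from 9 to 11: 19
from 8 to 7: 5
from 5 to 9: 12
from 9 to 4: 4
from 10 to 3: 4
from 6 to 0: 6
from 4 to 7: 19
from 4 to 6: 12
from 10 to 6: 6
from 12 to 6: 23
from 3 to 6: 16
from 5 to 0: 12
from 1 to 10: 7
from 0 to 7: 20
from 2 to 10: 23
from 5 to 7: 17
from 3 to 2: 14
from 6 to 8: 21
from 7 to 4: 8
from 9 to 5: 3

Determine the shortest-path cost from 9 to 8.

Enumerating some paths:
9–5–6–8: 3+9+21 = 33
9–4–5–6–8: 4+15+9+21 = 49
9–4–6–8: 4+12+21 = 37
The minimum is 33 via 9–5–6–8.

33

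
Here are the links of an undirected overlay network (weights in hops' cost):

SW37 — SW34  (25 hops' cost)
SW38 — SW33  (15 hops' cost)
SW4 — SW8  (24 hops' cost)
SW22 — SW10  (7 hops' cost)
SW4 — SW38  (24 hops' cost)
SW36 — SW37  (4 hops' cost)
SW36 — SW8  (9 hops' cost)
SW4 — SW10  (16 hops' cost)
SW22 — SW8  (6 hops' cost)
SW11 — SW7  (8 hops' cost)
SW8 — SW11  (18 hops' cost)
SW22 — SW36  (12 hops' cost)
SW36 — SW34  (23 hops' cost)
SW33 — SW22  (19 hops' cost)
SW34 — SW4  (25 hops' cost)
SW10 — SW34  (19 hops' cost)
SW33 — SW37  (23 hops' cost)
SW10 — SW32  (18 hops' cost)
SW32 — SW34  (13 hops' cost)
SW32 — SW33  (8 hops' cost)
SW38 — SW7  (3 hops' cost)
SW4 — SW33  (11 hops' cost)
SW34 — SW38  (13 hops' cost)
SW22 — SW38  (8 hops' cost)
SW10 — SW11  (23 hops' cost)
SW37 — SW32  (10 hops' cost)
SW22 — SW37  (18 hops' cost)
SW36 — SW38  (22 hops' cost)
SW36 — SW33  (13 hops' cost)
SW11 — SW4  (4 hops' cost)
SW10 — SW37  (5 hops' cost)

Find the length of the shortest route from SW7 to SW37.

Enumerating some paths:
SW7 → SW38 → SW22 → SW36 → SW37: 3+8+12+4 = 27
SW7 → SW38 → SW22 → SW10 → SW37: 3+8+7+5 = 23
SW7 → SW38 → SW36 → SW37: 3+22+4 = 29
The minimum is 23 hops' cost via SW7 → SW38 → SW22 → SW10 → SW37.

23 hops' cost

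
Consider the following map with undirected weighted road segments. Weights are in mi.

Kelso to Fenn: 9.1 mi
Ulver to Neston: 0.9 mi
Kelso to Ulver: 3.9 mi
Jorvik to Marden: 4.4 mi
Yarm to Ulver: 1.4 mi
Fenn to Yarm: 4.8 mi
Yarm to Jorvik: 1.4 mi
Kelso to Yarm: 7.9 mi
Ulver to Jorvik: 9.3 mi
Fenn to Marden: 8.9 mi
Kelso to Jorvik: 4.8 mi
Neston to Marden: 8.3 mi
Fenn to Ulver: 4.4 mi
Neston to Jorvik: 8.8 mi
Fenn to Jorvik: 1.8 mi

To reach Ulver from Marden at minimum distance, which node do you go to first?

Jorvik

Candidate routes:
Marden–Jorvik–Yarm–Ulver: 4.4+1.4+1.4 = 7.2
Marden–Neston–Ulver: 8.3+0.9 = 9.2
Cheapest is Marden–Jorvik–Yarm–Ulver at 7.2 mi.
So from Marden the first move is to Jorvik.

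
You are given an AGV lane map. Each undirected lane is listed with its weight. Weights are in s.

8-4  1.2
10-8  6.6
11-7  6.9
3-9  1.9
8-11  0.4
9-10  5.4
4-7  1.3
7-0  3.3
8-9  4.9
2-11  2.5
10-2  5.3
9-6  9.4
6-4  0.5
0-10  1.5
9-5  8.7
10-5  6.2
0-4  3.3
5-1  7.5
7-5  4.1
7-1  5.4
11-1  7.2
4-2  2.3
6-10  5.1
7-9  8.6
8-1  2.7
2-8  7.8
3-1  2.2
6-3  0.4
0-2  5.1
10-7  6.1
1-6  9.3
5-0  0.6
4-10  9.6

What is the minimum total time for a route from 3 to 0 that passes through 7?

5.5 s

Best 3 to 7: 3 → 6 → 4 → 7 costing 2.2
Best 7 to 0: 7 → 0 costing 3.3
Total via 7: 2.2 + 3.3 = 5.5 s.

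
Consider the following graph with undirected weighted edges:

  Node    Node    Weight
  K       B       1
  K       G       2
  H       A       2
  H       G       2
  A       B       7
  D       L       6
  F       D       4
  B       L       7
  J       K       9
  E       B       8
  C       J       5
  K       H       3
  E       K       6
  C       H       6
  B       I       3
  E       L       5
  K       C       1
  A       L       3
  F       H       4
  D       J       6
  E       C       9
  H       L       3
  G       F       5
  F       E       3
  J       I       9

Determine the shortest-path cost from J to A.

Compare a few routes:
J - C - K - H - A: 5+1+3+2 = 11
J - C - K - G - H - A: 5+1+2+2+2 = 12
The minimum is 11 via J - C - K - H - A.

11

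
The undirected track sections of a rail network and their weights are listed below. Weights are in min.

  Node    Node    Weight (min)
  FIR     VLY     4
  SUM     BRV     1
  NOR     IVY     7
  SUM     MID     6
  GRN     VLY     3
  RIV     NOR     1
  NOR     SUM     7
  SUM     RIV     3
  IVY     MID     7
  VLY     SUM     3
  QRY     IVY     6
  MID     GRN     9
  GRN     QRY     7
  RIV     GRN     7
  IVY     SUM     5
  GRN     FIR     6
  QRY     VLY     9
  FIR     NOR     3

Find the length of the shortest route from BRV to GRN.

7 min

Settle nodes by increasing distance from BRV:
BRV: 0
SUM: 1  (via BRV)
VLY: 4  (via SUM)
RIV: 4  (via SUM)
NOR: 5  (via RIV)
IVY: 6  (via SUM)
MID: 7  (via SUM)
GRN: 7  (via VLY)
Shortest route: BRV → SUM → VLY → GRN = 7 min.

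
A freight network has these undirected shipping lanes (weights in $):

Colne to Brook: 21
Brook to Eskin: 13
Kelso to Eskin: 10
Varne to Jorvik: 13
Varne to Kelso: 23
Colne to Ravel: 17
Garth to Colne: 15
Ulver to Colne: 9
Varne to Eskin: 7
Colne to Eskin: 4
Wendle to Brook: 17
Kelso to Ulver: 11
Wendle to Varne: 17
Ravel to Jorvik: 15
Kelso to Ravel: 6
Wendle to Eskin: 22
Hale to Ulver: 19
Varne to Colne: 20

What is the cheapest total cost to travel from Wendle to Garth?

Shortest distances from Wendle:
Wendle: 0
Varne: 17  (via Wendle)
Brook: 17  (via Wendle)
Eskin: 22  (via Wendle)
Colne: 26  (via Eskin)
Jorvik: 30  (via Varne)
Kelso: 32  (via Eskin)
Ulver: 35  (via Colne)
Ravel: 38  (via Kelso)
Garth: 41  (via Colne)
Shortest route: Wendle–Eskin–Colne–Garth = $41.

$41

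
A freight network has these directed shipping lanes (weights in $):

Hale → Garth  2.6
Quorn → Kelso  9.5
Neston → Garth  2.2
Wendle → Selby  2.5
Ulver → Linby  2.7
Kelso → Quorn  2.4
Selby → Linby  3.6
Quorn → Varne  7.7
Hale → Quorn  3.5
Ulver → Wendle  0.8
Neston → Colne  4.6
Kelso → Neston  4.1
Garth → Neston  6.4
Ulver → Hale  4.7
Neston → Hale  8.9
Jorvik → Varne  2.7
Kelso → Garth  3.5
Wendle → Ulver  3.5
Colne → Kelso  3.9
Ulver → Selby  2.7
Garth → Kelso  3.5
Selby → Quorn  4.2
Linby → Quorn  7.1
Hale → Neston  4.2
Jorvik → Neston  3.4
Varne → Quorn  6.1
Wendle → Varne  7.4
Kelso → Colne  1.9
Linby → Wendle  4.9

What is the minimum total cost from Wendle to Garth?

$10.8

Settle nodes by increasing distance from Wendle:
Wendle: 0
Selby: 2.5  (via Wendle)
Ulver: 3.5  (via Wendle)
Linby: 6.1  (via Selby)
Quorn: 6.7  (via Selby)
Varne: 7.4  (via Wendle)
Hale: 8.2  (via Ulver)
Garth: 10.8  (via Hale)
Shortest route: Wendle → Ulver → Hale → Garth = $10.8.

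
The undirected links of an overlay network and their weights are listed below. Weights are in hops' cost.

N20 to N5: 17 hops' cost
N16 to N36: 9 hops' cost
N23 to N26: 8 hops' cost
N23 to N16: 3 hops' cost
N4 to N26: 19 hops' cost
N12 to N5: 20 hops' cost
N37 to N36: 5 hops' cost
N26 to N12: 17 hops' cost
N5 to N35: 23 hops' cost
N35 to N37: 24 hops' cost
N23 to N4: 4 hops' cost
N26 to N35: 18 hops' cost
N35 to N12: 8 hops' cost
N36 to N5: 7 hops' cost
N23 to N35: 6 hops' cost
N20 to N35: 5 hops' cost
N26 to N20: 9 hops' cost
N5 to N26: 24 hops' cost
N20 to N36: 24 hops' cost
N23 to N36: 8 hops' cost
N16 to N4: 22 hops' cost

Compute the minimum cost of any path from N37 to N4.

17 hops' cost

Enumerating some paths:
N37 → N36 → N16 → N23 → N4: 5+9+3+4 = 21
N37 → N36 → N23 → N4: 5+8+4 = 17
N37 → N35 → N23 → N4: 24+6+4 = 34
Cheapest is N37 → N36 → N23 → N4 at 17 hops' cost.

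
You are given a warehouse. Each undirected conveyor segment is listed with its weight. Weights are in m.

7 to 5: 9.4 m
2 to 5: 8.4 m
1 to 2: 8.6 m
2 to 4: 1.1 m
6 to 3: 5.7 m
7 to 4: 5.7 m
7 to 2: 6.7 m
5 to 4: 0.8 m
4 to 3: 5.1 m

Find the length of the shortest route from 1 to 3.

14.8 m

Settle nodes by increasing distance from 1:
1: 0
2: 8.6  (via 1)
4: 9.7  (via 2)
5: 10.5  (via 4)
3: 14.8  (via 4)
Shortest route: 1 → 2 → 4 → 3 = 14.8 m.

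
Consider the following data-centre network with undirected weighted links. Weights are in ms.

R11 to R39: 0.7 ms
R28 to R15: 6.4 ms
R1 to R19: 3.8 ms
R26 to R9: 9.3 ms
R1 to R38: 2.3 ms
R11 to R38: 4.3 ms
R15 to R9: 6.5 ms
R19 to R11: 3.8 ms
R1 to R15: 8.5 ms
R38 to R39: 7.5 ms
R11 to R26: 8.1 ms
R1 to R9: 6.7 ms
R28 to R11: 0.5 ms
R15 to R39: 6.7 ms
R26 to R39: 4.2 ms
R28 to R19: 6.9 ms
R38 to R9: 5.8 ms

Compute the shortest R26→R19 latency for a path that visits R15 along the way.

Shortest R26→R15: R26–R39–R15 = 10.9
Best R15 to R19: R15–R28–R11–R19 costing 10.7
Total via R15: 10.9 + 10.7 = 21.6 ms.

21.6 ms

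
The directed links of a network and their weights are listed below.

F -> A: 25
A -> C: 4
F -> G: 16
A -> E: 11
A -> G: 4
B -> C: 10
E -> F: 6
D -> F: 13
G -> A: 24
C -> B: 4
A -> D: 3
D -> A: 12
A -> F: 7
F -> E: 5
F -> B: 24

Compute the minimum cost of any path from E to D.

34

Enumerating some paths:
E → F → G → A → D: 6+16+24+3 = 49
E → F → A → D: 6+25+3 = 34
Cheapest is E → F → A → D at 34.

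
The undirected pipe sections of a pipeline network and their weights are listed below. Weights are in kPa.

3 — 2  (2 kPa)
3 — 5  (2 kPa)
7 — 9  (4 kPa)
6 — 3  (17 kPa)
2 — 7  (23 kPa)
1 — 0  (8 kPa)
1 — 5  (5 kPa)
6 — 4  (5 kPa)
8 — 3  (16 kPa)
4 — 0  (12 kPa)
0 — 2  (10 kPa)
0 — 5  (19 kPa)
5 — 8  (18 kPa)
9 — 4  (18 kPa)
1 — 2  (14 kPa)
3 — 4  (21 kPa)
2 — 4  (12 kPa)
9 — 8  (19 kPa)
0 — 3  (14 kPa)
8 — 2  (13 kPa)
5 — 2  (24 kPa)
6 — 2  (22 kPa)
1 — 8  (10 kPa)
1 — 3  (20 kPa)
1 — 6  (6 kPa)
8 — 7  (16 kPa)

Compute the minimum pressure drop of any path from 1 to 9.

Settle nodes by increasing distance from 1:
1: 0
5: 5  (via 1)
6: 6  (via 1)
3: 7  (via 5)
0: 8  (via 1)
2: 9  (via 3)
8: 10  (via 1)
4: 11  (via 6)
7: 26  (via 8)
9: 29  (via 8)
Shortest route: 1 → 8 → 9 = 29 kPa.

29 kPa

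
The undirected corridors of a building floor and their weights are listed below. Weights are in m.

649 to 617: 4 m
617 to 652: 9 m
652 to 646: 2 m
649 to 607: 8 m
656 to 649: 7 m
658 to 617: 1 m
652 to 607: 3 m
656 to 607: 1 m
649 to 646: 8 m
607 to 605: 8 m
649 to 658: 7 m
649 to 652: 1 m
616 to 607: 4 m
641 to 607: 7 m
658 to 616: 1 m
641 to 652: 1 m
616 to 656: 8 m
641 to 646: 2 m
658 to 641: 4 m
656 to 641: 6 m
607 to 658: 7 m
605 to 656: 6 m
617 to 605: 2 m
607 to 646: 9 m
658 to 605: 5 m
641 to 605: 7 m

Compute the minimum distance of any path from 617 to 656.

7 m

Settle nodes by increasing distance from 617:
617: 0
658: 1  (via 617)
605: 2  (via 617)
616: 2  (via 658)
649: 4  (via 617)
652: 5  (via 649)
641: 5  (via 658)
607: 6  (via 616)
646: 7  (via 652)
656: 7  (via 607)
Shortest route: 617–658–616–607–656 = 7 m.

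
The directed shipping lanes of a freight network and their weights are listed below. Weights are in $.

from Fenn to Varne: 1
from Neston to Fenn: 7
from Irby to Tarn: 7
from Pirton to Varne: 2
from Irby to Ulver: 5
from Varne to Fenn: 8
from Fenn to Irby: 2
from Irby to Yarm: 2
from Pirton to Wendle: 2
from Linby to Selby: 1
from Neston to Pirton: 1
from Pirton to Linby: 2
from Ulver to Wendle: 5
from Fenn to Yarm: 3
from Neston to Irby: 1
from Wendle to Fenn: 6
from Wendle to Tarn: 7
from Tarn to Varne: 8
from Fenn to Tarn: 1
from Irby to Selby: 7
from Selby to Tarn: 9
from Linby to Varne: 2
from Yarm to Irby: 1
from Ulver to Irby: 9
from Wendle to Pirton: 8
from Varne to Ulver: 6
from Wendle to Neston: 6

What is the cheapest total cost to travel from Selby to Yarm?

$28

Settle nodes by increasing distance from Selby:
Selby: 0
Tarn: 9  (via Selby)
Varne: 17  (via Tarn)
Ulver: 23  (via Varne)
Fenn: 25  (via Varne)
Irby: 27  (via Fenn)
Yarm: 28  (via Fenn)
Shortest route: Selby–Tarn–Varne–Fenn–Yarm = $28.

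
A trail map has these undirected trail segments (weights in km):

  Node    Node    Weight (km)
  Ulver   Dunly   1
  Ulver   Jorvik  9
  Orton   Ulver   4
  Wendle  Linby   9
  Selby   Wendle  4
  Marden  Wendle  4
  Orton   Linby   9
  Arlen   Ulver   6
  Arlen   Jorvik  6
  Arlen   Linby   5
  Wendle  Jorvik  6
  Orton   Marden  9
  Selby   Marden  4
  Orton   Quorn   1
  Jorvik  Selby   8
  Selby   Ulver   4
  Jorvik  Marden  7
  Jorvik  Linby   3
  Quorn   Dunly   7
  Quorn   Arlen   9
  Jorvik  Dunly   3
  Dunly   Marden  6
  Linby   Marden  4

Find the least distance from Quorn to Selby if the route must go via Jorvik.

Best Quorn to Jorvik: Quorn–Orton–Ulver–Dunly–Jorvik costing 9
Shortest Jorvik→Selby: Jorvik–Selby = 8
Total via Jorvik: 9 + 8 = 17 km.

17 km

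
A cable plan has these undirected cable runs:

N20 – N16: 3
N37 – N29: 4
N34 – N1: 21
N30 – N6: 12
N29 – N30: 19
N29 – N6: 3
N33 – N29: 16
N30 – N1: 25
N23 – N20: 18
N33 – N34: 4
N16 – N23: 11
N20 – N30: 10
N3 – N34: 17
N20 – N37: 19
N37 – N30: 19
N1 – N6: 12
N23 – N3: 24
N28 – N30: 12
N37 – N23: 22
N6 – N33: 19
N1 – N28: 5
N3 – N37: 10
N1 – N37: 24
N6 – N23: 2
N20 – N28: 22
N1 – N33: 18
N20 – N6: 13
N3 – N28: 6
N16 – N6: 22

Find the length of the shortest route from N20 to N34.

Candidate routes:
N20–N16–N23–N6–N29–N33–N34: 3+11+2+3+16+4 = 39
N20–N16–N23–N6–N33–N34: 3+11+2+19+4 = 39
N20–N6–N33–N34: 13+19+4 = 36
N20–N37–N29–N33–N34: 19+4+16+4 = 43
Cheapest is N20–N6–N33–N34 at 36.

36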